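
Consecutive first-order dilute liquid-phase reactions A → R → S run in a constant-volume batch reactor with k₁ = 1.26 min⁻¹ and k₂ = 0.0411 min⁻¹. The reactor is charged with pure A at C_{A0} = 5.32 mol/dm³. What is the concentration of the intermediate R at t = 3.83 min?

4.65 mol/dm³

For first-order series with pure A initially, C_R(t) = k₁C_{A0}/(k₂−k₁)·(e^(−k₁t) − e^(−k₂t)).
e^(−k₁t) = e^(−1.26×3.83) = e^(−4.826) = 0.008020; e^(−k₂t) = e^(−0.1574) = 0.8544.
C_R = 1.26×5.32/(0.0411−1.26) × (0.008020−0.8544) = (-5.499)×(-0.8463) = 4.654 mol/dm³.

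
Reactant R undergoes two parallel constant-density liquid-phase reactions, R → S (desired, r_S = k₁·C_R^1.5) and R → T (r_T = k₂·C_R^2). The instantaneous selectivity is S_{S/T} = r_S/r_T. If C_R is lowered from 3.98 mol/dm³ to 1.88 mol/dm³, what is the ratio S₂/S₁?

S_{S/T} = (k₁/k₂)·C_R^-0.5, so S₂/S₁ = (C_{R,2}/C_{R,1})^-0.5.
= (1.88/3.98)^(-0.5) = (0.4724)^(-0.5) = 1.45.
Selectivity toward S rises as C_R falls — low-concentration operation is favoured.

1.45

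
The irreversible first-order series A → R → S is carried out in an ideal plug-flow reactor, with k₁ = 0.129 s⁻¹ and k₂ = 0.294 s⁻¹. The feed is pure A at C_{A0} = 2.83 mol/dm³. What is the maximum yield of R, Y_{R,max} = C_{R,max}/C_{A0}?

At the optimum, C_{R,max}/C_{A0} = (k₁/k₂)^[k₂/(k₂−k₁)].
= (0.129/0.294)^(0.294/(0.294−0.129)) = (0.4388)^(1.782) = 0.2304.

0.230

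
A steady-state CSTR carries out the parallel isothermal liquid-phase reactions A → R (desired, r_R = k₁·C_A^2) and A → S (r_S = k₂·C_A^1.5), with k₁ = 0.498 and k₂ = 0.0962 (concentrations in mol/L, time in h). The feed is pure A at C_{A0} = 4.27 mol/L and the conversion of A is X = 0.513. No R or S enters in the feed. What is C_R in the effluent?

1.93 mol/L

Exit C_A = C_{A0}(1−X) = 4.27×0.487 = 2.079 mol/L.
In a CSTR the entire volume is at exit conditions, so r_R = 0.498×2.079^2 = 2.153 and r_S = 0.0962×2.079^1.5 = 0.2885.
Fraction of consumed A going to R: r_R/(r_R+r_S) = 0.8819.
C_R = 0.8819·C_{A0}·X = 0.8819×4.27×0.513 = 1.93 mol/L.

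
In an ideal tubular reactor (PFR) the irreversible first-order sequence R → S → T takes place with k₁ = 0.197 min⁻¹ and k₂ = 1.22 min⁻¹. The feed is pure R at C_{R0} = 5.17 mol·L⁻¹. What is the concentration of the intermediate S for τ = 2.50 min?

For first-order series with pure R initially, C_S(τ) = k₁C_{R0}/(k₂−k₁)·(e^(−k₁τ) − e^(−k₂τ)).
e^(−k₁τ) = e^(−0.197×2.50) = e^(−0.4925) = 0.6111; e^(−k₂τ) = e^(−3.050) = 0.04736.
C_S = 0.197×5.17/(1.22−0.197) × (0.6111−0.04736) = 0.9956×0.5637 = 0.5613 mol·L⁻¹.

0.561 mol·L⁻¹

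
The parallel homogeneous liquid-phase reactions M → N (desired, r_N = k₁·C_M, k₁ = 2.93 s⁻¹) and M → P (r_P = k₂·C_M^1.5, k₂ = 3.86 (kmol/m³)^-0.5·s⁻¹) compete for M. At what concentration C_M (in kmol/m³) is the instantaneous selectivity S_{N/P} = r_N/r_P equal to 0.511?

S_{N/P} = (k₁/k₂)·C_M^-0.5 ⇒ C_M = (S·k₂/k₁)^(-2).
= (0.511×3.86/2.93)^(-2) = (0.6732)^(-2) = 2.21 kmol/m³.

2.21 kmol/m³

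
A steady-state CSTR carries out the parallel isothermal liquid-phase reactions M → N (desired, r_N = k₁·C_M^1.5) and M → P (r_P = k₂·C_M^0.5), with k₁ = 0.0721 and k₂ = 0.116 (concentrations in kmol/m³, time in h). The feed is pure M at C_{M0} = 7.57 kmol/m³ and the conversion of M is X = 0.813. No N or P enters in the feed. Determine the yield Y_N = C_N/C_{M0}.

Exit C_M = C_{M0}(1−X) = 7.57×0.187 = 1.416 kmol/m³.
In a CSTR the entire volume is at exit conditions, so r_N = 0.0721×1.416^1.5 = 0.1214 and r_P = 0.116×1.416^0.5 = 0.1380.
Fraction of consumed M going to N: r_N/(r_N+r_P) = 0.4680.
C_N = 0.4680·C_{M0}·X = 0.4680×7.57×0.813 = 2.88 kmol/m³; Y_N = C_N/C_{M0} = 0.381.

0.381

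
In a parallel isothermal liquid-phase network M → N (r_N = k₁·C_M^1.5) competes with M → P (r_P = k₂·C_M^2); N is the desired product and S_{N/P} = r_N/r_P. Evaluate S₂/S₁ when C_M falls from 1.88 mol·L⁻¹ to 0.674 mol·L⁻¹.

1.67

S_{N/P} = (k₁/k₂)·C_M^-0.5, so S₂/S₁ = (C_{M,2}/C_{M,1})^-0.5.
= (0.674/1.88)^(-0.5) = (0.3585)^(-0.5) = 1.67.
Selectivity toward N rises as C_M falls — low-concentration operation is favoured.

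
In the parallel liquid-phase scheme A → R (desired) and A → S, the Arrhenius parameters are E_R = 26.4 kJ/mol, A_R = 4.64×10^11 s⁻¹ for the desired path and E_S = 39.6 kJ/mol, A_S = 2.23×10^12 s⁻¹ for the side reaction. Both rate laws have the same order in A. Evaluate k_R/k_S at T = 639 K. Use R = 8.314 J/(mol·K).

2.50

With equal orders, S_{R/S} = k_R/k_S = (A_R/A_S)·exp[(E_S−E_R)/(RT)].
(E_S−E_R)/(RT) = (39.6−26.4)×10³/(8.314×639) = 13200/5313 = 2.485.
k_R/k_S = (4.64×10^11/2.23×10^12)·exp(2.485) = 0.2081 × 12.00 = 2.50.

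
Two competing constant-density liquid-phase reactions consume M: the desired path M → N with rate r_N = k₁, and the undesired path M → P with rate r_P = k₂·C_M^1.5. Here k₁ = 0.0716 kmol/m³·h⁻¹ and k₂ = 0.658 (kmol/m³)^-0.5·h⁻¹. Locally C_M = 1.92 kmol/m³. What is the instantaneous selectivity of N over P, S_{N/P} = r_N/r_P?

0.0409

S_{N/P} = r_N/r_P = (k₁)/(k₂·C_M^1.5) = (k₁/k₂)·C_M^-1.5.
= (0.0716) / (0.658×1.920^1.5) = 0.07160/1.751 = 0.0409.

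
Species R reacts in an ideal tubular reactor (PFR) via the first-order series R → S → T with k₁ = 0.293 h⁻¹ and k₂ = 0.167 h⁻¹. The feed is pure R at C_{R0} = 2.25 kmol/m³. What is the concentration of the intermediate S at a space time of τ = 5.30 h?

The intermediate concentration in a first-order A→B→C sequence is C_S = k₁C_{R0}(e^(−k₁τ) − e^(−k₂τ))/(k₂−k₁).
e^(−k₁τ) = e^(−0.293×5.30) = e^(−1.553) = 0.2116; e^(−k₂τ) = e^(−0.8851) = 0.4127.
C_S = 0.293×2.25/(0.167−0.293) × (0.2116−0.4127) = (-5.232)×(-0.2010) = 1.052 kmol/m³.

1.05 kmol/m³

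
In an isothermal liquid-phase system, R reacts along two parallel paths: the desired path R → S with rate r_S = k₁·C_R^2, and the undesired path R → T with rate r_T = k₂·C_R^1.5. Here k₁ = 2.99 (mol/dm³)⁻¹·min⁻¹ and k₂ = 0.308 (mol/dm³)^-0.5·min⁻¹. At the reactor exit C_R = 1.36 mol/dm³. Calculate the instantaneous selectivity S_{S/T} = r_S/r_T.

S_{S/T} = r_S/r_T = (k₁·C_R^2)/(k₂·C_R^1.5) = (k₁/k₂)·C_R^0.5.
= (2.99×1.360^2) / (0.308×1.360^1.5) = 5.530/0.4885 = 11.3.
Since the desired path is higher order in R, keeping C_R high (PFR or concentrated feed) favours S.

11.3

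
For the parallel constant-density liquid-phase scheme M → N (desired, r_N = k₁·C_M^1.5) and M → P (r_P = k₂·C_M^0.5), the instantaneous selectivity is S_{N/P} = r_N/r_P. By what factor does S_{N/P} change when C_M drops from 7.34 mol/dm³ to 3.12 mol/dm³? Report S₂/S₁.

0.425

S_{N/P} = (k₁/k₂)·C_M, so S₂/S₁ = (C_{M,2}/C_{M,1}).
= 3.12/7.34 = 0.425.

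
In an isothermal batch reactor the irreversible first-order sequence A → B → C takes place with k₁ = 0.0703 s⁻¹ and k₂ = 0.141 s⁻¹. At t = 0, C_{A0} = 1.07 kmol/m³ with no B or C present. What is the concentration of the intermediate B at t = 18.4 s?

The intermediate concentration in a first-order A→B→C sequence is C_B = k₁C_{A0}(e^(−k₁t) − e^(−k₂t))/(k₂−k₁).
e^(−k₁t) = e^(−0.0703×18.4) = e^(−1.294) = 0.2743; e^(−k₂t) = e^(−2.594) = 0.07469.
C_B = 0.0703×1.07/(0.141−0.0703) × (0.2743−0.07469) = 1.064×0.1996 = 0.2124 kmol/m³.

0.212 kmol/m³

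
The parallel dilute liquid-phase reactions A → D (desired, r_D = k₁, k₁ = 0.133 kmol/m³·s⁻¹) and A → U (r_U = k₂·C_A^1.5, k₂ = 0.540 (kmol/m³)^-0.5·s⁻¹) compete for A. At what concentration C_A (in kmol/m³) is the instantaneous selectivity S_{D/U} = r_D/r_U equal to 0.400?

S_{D/U} = (k₁/k₂)·C_A^-1.5 ⇒ C_A = (S·k₂/k₁)^(1/(-1.5)).
= (0.400×0.540/0.133)^(-0.6667) = (1.624)^(-0.6667) = 0.724 kmol/m³.

0.724 kmol/m³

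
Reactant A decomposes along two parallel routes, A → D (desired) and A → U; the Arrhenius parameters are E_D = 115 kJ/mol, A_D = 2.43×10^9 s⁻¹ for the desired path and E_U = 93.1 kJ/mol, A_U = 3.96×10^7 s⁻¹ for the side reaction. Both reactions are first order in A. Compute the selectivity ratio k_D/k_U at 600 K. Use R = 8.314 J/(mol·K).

With equal orders, S_{D/U} = k_D/k_U = (A_D/A_U)·exp[(E_U−E_D)/(RT)].
(E_U−E_D)/(RT) = (93.1−115)×10³/(8.314×600) = -21900/4988 = -4.390.
k_D/k_U = (2.43×10^9/3.96×10^7)·exp(-4.390) = 61.36 × 0.01240 = 0.761.
Since E_D > E_U, raising the temperature improves selectivity toward D.

0.761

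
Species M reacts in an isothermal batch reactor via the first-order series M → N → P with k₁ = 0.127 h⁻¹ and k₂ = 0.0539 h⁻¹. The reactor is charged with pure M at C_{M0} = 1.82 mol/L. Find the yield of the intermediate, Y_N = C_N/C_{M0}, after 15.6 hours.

0.510

Solving the coupled first-order balances gives C_N(t) = [k₁/(k₂−k₁)]·C_{M0}·(e^(−k₁t) − e^(−k₂t)).
e^(−k₁t) = e^(−0.127×15.6) = e^(−1.981) = 0.1379; e^(−k₂t) = e^(−0.8408) = 0.4313.
C_N = 0.127×1.82/(0.0539−0.127) × (0.1379−0.4313) = (-3.162)×(-0.2934) = 0.9279 mol/L.
Y_N = C_N/C_{M0} = 0.9279/1.82 = 0.510.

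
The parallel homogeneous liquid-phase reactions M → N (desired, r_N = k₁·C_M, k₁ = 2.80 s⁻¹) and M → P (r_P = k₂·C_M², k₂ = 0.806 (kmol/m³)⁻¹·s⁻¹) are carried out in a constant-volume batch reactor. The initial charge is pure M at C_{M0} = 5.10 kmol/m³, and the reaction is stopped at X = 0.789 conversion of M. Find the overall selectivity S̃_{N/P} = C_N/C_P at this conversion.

C_M = C_{M0}(1−X) = 1.076 kmol/m³.
Along a PFR/batch, dC_N/dC_M = −r_N/(r_N+r_P) = −k₁/(k₁+k₂·C_M).
Integrating from C_{M0} to C_M: C_N = (2.80/0.806)·ln[(2.80+0.806·5.10)/(2.80+0.806·1.08)] = 3.474·ln(6.911/3.667) = 2.201 kmol/m³.
C_P = (C_{M0}−C_M)−C_N = 1.823 kmol/m³; S̃_{N/P} = 2.201/1.823 = 1.21.

1.21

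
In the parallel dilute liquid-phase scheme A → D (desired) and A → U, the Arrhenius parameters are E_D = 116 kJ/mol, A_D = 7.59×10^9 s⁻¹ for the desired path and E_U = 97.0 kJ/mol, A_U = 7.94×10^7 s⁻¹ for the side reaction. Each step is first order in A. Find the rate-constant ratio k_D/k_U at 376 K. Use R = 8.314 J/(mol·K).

With equal orders, S_{D/U} = k_D/k_U = (A_D/A_U)·exp[(E_U−E_D)/(RT)].
(E_U−E_D)/(RT) = (97.0−116)×10³/(8.314×376) = -19000/3126 = -6.078.
k_D/k_U = (7.59×10^9/7.94×10^7)·exp(-6.078) = 95.59 × 0.002293 = 0.219.

0.219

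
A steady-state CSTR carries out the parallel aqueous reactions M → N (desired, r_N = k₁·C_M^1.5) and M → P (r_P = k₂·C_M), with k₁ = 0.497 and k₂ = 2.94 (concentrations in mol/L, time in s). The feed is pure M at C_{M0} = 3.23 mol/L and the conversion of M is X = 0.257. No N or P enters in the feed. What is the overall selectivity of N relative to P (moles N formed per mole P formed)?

0.262

Exit C_M = C_{M0}(1−X) = 3.23×0.743 = 2.400 mol/L.
A CSTR operates uniformly at the exit composition, giving r_N = 1.848 and r_P = 7.056 (each k·C_M^n at C_M = 2.400).
Overall selectivity = C_N/C_P = r_Nτ/(r_Pτ) = r_N/r_P = 0.262.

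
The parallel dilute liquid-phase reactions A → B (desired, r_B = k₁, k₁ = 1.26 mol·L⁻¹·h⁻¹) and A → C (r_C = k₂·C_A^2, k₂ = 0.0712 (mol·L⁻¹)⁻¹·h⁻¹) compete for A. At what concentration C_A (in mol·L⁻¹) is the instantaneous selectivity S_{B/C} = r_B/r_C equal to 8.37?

S_{B/C} = (k₁/k₂)·C_A^-2 ⇒ C_A = (S·k₂/k₁)^(-0.5).
= (8.37×0.0712/1.26)^(-0.5) = (0.4730)^(-0.5) = 1.45 mol·L⁻¹.

1.45 mol·L⁻¹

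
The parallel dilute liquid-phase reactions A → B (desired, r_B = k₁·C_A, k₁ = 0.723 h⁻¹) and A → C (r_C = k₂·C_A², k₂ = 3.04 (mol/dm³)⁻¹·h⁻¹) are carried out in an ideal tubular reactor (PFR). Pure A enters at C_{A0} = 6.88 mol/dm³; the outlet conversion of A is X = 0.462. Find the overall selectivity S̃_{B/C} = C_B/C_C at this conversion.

C_A = C_{A0}(1−X) = 3.701 mol/dm³.
Along a PFR/batch, dC_B/dC_A = −r_B/(r_B+r_C) = −k₁/(k₁+k₂·C_A).
Integrating from C_{A0} to C_A: C_B = (0.723/3.04)·ln[(0.723+3.04·6.88)/(0.723+3.04·3.70)] = 0.2378·ln(21.64/11.98) = 0.1407 mol/dm³.
C_C = (C_{A0}−C_A)−C_B = 3.038 mol/dm³; S̃_{B/C} = 0.1407/3.038 = 0.0463.

0.0463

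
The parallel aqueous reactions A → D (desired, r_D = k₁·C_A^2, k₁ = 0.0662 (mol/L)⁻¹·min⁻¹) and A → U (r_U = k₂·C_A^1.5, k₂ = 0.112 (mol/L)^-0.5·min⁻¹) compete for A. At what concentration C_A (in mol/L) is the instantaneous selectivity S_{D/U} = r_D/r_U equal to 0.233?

0.155 mol/L

S_{D/U} = (k₁/k₂)·C_A^0.5 ⇒ C_A = (S·k₂/k₁)^(2).
= (0.233×0.112/0.0662)^(2) = (0.3942)^(2) = 0.155 mol/L.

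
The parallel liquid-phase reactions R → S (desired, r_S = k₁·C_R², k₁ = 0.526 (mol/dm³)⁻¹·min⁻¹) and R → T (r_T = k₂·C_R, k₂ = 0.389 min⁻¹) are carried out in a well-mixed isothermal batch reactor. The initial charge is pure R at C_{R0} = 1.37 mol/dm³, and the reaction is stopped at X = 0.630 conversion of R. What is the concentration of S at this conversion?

C_R = C_{R0}(1−X) = 0.5069 mol/dm³.
Along a PFR/batch, dC_T/dC_R = −r_T/(r_S+r_T) = −k₂/(k₂+k₁·C_R).
Integrating from C_{R0} to C_R: C_T = (0.389/0.526)·ln[(0.389+0.526·1.37)/(0.389+0.526·0.507)] = 0.7395·ln(1.110/0.6556) = 0.3891 mol/dm³.
Then C_S = (C_{R0}−C_R) − C_T = 0.8631 − 0.3891 = 0.4740 mol/dm³.

0.474 mol/dm³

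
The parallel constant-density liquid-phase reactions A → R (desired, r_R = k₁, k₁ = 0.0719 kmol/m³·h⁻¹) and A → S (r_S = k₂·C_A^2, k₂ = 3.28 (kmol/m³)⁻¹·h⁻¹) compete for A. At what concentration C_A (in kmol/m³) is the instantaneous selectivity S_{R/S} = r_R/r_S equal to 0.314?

S_{R/S} = (k₁/k₂)·C_A^-2 ⇒ C_A = (S·k₂/k₁)^(-0.5).
= (0.314×3.28/0.0719)^(-0.5) = (14.32)^(-0.5) = 0.264 kmol/m³.

0.264 kmol/m³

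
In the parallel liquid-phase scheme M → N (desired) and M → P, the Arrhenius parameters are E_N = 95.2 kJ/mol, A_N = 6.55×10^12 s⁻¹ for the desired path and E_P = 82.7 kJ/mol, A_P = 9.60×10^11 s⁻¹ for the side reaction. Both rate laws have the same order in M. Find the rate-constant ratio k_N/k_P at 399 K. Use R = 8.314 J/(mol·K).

0.158

With equal orders, S_{N/P} = k_N/k_P = (A_N/A_P)·exp[(E_P−E_N)/(RT)].
(E_P−E_N)/(RT) = (82.7−95.2)×10³/(8.314×399) = -12500/3317 = -3.768.
k_N/k_P = (6.55×10^12/9.60×10^11)·exp(-3.768) = 6.823 × 0.02309 = 0.158.
Since E_N > E_P, raising the temperature improves selectivity toward N.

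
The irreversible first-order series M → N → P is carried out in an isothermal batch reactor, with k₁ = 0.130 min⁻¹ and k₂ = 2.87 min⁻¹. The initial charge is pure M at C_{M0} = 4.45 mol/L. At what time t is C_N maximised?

For first-order series the maximum of C_N occurs at t_opt = ln(k₂/k₁)/(k₂−k₁).
= ln(2.87/0.130)/(2.87−0.130) = ln(22.08)/2.740 = 3.095/2.740 = 1.13 min.

1.13 min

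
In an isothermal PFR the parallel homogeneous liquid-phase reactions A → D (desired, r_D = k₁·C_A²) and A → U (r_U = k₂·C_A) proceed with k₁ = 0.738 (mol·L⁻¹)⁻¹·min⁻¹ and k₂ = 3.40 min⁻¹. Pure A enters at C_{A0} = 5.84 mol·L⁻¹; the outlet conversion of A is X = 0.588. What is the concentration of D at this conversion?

C_A = C_{A0}(1−X) = 2.406 mol·L⁻¹.
Along a PFR/batch, dC_U/dC_A = −r_U/(r_D+r_U) = −k₂/(k₂+k₁·C_A).
Integrating from C_{A0} to C_A: C_U = (3.40/0.738)·ln[(3.40+0.738·5.84)/(3.40+0.738·2.41)] = 4.607·ln(7.710/5.176) = 1.836 mol·L⁻¹.
Then C_D = (C_{A0}−C_A) − C_U = 3.434 − 1.836 = 1.598 mol·L⁻¹.

1.60 mol·L⁻¹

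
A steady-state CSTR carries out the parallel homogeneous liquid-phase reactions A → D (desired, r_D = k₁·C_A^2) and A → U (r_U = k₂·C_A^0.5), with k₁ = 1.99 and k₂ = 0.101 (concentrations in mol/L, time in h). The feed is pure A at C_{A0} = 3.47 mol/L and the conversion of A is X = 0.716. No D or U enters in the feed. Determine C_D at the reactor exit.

2.36 mol/L

Exit C_A = C_{A0}(1−X) = 3.47×0.284 = 0.9855 mol/L.
In a CSTR the entire volume is at exit conditions, so r_D = 1.99×0.9855^2 = 1.933 and r_U = 0.101×0.9855^0.5 = 0.1003.
Fraction of consumed A going to D: r_D/(r_D+r_U) = 0.9507.
C_D = 0.9507·C_{A0}·X = 0.9507×3.47×0.716 = 2.36 mol/L.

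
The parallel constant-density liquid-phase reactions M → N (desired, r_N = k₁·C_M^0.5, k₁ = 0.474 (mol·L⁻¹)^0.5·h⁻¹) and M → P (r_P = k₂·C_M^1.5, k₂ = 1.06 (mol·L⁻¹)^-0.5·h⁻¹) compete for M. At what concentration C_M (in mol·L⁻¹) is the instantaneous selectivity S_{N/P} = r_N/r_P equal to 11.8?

0.0379 mol·L⁻¹

S_{N/P} = (k₁/k₂)·C_M⁻¹ ⇒ C_M = (S·k₂/k₁)^(-1).
= (11.8×1.06/0.474)^(-1) = (26.39)^(-1) = 0.0379 mol·L⁻¹.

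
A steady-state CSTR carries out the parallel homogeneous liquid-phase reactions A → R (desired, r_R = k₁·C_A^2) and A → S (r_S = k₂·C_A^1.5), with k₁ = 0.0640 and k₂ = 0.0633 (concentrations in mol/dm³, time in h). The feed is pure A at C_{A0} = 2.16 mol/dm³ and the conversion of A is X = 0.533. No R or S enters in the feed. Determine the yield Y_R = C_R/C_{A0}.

Exit C_A = C_{A0}(1−X) = 2.16×0.467 = 1.009 mol/dm³.
Rates in a CSTR are evaluated at the outlet concentration: r_R = 0.0640×1.009^2 = 0.06512, r_S = 0.0633×1.009^1.5 = 0.06413.
Fraction of consumed A going to R: r_R/(r_R+r_S) = 0.5038.
C_R = 0.5038·C_{A0}·X = 0.5038×2.16×0.533 = 0.580 mol/dm³; Y_R = C_R/C_{A0} = 0.269.

0.269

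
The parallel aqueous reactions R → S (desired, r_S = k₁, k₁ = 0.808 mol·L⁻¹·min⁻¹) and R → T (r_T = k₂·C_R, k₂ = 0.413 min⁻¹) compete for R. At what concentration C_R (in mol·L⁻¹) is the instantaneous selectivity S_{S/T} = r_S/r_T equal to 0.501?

3.91 mol·L⁻¹

S_{S/T} = (k₁/k₂)·C_R⁻¹ ⇒ C_R = (S·k₂/k₁)^(-1).
= (0.501×0.413/0.808)^(-1) = (0.2561)^(-1) = 3.91 mol·L⁻¹.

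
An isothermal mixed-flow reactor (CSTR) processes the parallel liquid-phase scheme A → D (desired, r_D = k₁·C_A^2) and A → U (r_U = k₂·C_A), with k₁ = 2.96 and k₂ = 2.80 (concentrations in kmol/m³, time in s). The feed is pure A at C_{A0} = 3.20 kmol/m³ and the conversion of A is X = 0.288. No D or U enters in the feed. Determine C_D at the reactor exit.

Exit C_A = C_{A0}(1−X) = 3.20×0.712 = 2.278 kmol/m³.
A CSTR operates uniformly at the exit composition, giving r_D = 15.37 and r_U = 6.380 (each k·C_A^n at C_A = 2.278).
Fraction of consumed A going to D: r_D/(r_D+r_U) = 0.7066.
C_D = 0.7066·C_{A0}·X = 0.7066×3.20×0.288 = 0.651 kmol/m³.

0.651 kmol/m³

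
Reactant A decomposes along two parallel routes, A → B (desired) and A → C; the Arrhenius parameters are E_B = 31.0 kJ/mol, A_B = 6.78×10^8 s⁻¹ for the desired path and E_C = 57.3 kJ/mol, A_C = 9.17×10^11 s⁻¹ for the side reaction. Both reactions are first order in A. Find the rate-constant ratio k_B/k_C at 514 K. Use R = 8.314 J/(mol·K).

k_B/k_C = (A_B/A_C)·exp[−(E_B−E_C)/(RT)] = (A_B/A_C)·exp[(E_C−E_B)/(RT)].
(E_C−E_B)/(RT) = (57.3−31.0)×10³/(8.314×514) = 26300/4273 = 6.154.
k_B/k_C = (6.78×10^8/9.17×10^11)·exp(6.154) = 7.394×10^-4 × 470.8 = 0.348.
Since E_B < E_C, lowering the temperature improves selectivity toward B.

0.348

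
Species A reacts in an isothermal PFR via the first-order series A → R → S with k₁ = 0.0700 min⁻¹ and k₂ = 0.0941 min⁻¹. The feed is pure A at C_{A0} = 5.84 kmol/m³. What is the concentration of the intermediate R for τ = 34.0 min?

0.878 kmol/m³

Solving the coupled first-order balances gives C_R(τ) = [k₁/(k₂−k₁)]·C_{A0}·(e^(−k₁τ) − e^(−k₂τ)).
e^(−k₁τ) = e^(−0.0700×34.0) = e^(−2.380) = 0.09255; e^(−k₂τ) = e^(−3.199) = 0.04079.
C_R = 0.0700×5.84/(0.0941−0.0700) × (0.09255−0.04079) = 16.96×0.05176 = 0.8781 kmol/m³.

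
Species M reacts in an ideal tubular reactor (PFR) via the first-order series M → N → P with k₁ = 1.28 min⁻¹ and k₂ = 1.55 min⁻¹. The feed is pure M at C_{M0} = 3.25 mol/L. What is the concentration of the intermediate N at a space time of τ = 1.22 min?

Solving the coupled first-order balances gives C_N(τ) = [k₁/(k₂−k₁)]·C_{M0}·(e^(−k₁τ) − e^(−k₂τ)).
e^(−k₁τ) = e^(−1.28×1.22) = e^(−1.562) = 0.2098; e^(−k₂τ) = e^(−1.891) = 0.1509.
C_N = 1.28×3.25/(1.55−1.28) × (0.2098−0.1509) = 15.41×0.05888 = 0.9072 mol/L.

0.907 mol/L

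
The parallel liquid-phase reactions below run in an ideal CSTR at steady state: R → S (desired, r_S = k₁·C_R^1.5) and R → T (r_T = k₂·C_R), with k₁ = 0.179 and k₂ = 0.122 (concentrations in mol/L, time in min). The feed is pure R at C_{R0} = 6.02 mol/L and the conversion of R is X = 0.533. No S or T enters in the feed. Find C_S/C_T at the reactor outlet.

2.46

Exit C_R = C_{R0}(1−X) = 6.02×0.467 = 2.811 mol/L.
In a CSTR the entire volume is at exit conditions, so r_S = 0.179×2.811^1.5 = 0.8438 and r_T = 0.122×2.811 = 0.3430.
Overall selectivity = C_S/C_T = r_Sτ/(r_Tτ) = r_S/r_T = 2.46.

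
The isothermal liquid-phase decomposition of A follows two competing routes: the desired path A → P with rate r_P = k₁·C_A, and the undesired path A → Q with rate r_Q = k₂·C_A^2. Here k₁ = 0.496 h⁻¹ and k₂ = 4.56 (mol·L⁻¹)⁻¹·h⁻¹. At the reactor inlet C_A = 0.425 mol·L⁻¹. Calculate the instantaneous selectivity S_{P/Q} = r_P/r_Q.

S_{P/Q} = r_P/r_Q = (k₁·C_A)/(k₂·C_A^2) = (k₁/k₂)·C_A⁻¹.
= (0.496×0.4250) / (4.56×0.4250^2) = 0.2108/0.8236 = 0.256.
The undesired path is higher order in A, so low C_A (CSTR or dilute feed) favours P.

0.256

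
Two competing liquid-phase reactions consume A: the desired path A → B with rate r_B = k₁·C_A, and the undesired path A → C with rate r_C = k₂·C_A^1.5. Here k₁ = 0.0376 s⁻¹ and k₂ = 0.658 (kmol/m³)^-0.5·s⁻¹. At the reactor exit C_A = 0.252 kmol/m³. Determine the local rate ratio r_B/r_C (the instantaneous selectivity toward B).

0.114

S_{B/C} = r_B/r_C = (k₁·C_A)/(k₂·C_A^1.5) = (k₁/k₂)·C_A^-0.5.
= (0.0376×0.2520) / (0.658×0.2520^1.5) = 0.009475/0.08324 = 0.114.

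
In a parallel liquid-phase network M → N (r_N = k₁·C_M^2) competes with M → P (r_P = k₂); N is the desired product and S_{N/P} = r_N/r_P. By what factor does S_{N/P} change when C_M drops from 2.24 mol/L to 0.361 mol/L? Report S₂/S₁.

S_{N/P} = (k₁/k₂)·C_M^2, so S₂/S₁ = (C_{M,2}/C_{M,1})^2.
= (0.361/2.24)^2 = (0.1612)^2 = 0.0260.

0.0260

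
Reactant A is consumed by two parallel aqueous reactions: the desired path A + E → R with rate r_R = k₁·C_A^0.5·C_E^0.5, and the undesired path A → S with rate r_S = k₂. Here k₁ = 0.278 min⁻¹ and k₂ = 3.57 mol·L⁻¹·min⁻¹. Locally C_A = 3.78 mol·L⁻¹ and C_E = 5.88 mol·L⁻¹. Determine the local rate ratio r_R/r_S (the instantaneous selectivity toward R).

0.367

S_{R/S} = r_R/r_S = (k₁·C_A^0.5·C_E^0.5)/(k₂) = (k₁/k₂)·C_A^0.5·C_E^0.5.
= (0.278×3.780^0.5×5.880^0.5) / (3.57) = 1.311/3.570 = 0.367.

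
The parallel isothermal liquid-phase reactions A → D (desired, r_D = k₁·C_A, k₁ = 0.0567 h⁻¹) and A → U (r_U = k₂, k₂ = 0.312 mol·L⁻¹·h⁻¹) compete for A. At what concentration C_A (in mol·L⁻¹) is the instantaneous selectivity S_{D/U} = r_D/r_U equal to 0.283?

1.56 mol·L⁻¹

S_{D/U} = (k₁/k₂)·C_A ⇒ C_A = S·k₂/k₁.
= 0.283×0.312/0.0567 = 1.56 mol·L⁻¹.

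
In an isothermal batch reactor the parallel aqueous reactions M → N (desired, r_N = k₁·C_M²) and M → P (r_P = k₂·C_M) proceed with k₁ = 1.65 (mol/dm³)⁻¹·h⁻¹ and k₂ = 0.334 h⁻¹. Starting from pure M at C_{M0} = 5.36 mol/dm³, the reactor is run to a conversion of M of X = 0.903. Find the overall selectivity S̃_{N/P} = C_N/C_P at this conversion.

10.7

C_M = C_{M0}(1−X) = 0.5199 mol/dm³.
Along a PFR/batch, dC_P/dC_M = −r_P/(r_N+r_P) = −k₂/(k₂+k₁·C_M).
Integrating from C_{M0} to C_M: C_P = (0.334/1.65)·ln[(0.334+1.65·5.36)/(0.334+1.65·0.520)] = 0.2024·ln(9.178/1.192) = 0.4132 mol/dm³.
Then C_N = (C_{M0}−C_M) − C_P = 4.840 − 0.4132 = 4.427 mol/dm³.
S̃_{N/P} = C_N/C_P = 4.427/0.4132 = 10.7.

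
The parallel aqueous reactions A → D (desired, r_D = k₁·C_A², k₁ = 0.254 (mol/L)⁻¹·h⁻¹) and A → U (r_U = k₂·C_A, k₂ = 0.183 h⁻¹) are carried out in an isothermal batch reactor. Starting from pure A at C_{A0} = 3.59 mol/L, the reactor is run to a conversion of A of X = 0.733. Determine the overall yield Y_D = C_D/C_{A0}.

0.544

C_A = C_{A0}(1−X) = 0.9585 mol/L.
Along a PFR/batch, dC_U/dC_A = −r_U/(r_D+r_U) = −k₂/(k₂+k₁·C_A).
Integrating from C_{A0} to C_A: C_U = (0.183/0.254)·ln[(0.183+0.254·3.59)/(0.183+0.254·0.959)] = 0.7205·ln(1.095/0.4265) = 0.6793 mol/L.
Then C_D = (C_{A0}−C_A) − C_U = 2.631 − 0.6793 = 1.952 mol/L.
Y_D = C_D/C_{A0} = 1.952/3.59 = 0.544.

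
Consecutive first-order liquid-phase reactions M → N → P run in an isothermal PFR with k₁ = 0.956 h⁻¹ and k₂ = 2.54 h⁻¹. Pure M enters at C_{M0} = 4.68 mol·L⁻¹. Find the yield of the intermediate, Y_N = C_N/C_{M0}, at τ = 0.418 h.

0.196

The intermediate concentration in a first-order A→B→C sequence is C_N = k₁C_{M0}(e^(−k₁τ) − e^(−k₂τ))/(k₂−k₁).
e^(−k₁τ) = e^(−0.956×0.418) = e^(−0.3996) = 0.6706; e^(−k₂τ) = e^(−1.062) = 0.3459.
C_N = 0.956×4.68/(2.54−0.956) × (0.6706−0.3459) = 2.825×0.3247 = 0.9172 mol·L⁻¹.
Y_N = C_N/C_{M0} = 0.9172/4.68 = 0.196.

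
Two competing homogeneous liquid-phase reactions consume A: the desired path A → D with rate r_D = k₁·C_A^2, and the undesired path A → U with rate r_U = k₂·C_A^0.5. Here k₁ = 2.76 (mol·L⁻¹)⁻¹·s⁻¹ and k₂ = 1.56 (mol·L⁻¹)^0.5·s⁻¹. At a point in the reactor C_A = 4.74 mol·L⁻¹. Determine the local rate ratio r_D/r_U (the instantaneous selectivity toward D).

18.3

S_{D/U} = r_D/r_U = (k₁·C_A^2)/(k₂·C_A^0.5) = (k₁/k₂)·C_A^1.5.
= (2.76×4.740^2) / (1.56×4.740^0.5) = 62.01/3.396 = 18.3.
Since the desired path is higher order in A, keeping C_A high (PFR or concentrated feed) favours D.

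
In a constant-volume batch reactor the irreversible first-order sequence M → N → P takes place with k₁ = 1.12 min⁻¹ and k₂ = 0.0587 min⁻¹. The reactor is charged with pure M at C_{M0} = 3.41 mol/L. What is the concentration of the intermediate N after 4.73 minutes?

The intermediate concentration in a first-order A→B→C sequence is C_N = k₁C_{M0}(e^(−k₁t) − e^(−k₂t))/(k₂−k₁).
e^(−k₁t) = e^(−1.12×4.73) = e^(−5.298) = 0.005004; e^(−k₂t) = e^(−0.2777) = 0.7576.
C_N = 1.12×3.41/(0.0587−1.12) × (0.005004−0.7576) = (-3.599)×(-0.7526) = 2.708 mol/L.

2.71 mol/L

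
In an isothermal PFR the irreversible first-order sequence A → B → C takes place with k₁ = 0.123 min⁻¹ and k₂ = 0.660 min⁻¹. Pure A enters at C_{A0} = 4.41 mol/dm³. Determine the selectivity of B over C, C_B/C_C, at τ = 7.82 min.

Solving the coupled first-order balances gives C_B(τ) = [k₁/(k₂−k₁)]·C_{A0}·(e^(−k₁τ) − e^(−k₂τ)).
e^(−k₁τ) = e^(−0.123×7.82) = e^(−0.9619) = 0.3822; e^(−k₂τ) = e^(−5.161) = 0.005735.
C_B = 0.123×4.41/(0.660−0.123) × (0.3822−0.005735) = 1.010×0.3764 = 0.3803 mol/dm³.
C_A = C_{A0}e^(−k₁τ) = 1.685 mol/dm³, so C_C = C_{A0}−C_A−C_B = 2.344 mol/dm³; C_B/C_C = 0.162.

0.162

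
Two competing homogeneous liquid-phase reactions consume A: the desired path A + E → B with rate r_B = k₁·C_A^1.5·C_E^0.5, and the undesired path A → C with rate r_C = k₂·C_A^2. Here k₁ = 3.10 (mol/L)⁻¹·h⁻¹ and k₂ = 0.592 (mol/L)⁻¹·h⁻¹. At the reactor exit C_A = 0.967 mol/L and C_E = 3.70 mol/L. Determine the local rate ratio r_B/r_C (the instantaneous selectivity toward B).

S_{B/C} = r_B/r_C = (k₁·C_A^1.5·C_E^0.5)/(k₂·C_A^2) = (k₁/k₂)·C_A^-0.5·C_E^0.5.
= (3.10×0.9670^1.5×3.700^0.5) / (0.592×0.9670^2) = 5.670/0.5536 = 10.2.
The undesired path is higher order in A, so low C_A (CSTR or dilute feed) favours B.

10.2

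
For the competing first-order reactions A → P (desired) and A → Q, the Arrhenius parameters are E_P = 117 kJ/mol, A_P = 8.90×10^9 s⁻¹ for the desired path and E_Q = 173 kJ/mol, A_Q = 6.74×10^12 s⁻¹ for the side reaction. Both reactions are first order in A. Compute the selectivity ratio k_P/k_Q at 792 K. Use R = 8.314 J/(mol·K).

With equal orders, S_{P/Q} = k_P/k_Q = (A_P/A_Q)·exp[(E_Q−E_P)/(RT)].
(E_Q−E_P)/(RT) = (173−117)×10³/(8.314×792) = 56000/6585 = 8.505.
k_P/k_Q = (8.90×10^9/6.74×10^12)·exp(8.505) = 0.001320 × 4937 = 6.52.
Since E_P < E_Q, lowering the temperature improves selectivity toward P.

6.52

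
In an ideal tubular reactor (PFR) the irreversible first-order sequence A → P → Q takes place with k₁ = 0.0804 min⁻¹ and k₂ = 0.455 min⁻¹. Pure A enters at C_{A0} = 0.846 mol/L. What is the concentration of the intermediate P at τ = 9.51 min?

0.0821 mol/L

Solving the coupled first-order balances gives C_P(τ) = [k₁/(k₂−k₁)]·C_{A0}·(e^(−k₁τ) − e^(−k₂τ)).
e^(−k₁τ) = e^(−0.0804×9.51) = e^(−0.7646) = 0.4655; e^(−k₂τ) = e^(−4.327) = 0.01321.
C_P = 0.0804×0.846/(0.455−0.0804) × (0.4655−0.01321) = 0.1816×0.4523 = 0.08213 mol/L.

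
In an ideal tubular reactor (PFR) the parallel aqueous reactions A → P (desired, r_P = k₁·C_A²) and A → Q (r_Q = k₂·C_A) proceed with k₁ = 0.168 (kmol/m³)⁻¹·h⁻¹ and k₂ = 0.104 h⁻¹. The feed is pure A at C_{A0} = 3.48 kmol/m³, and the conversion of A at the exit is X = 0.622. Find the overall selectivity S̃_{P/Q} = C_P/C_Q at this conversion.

C_A = C_{A0}(1−X) = 1.315 kmol/m³.
Along a PFR/batch, dC_Q/dC_A = −r_Q/(r_P+r_Q) = −k₂/(k₂+k₁·C_A).
Integrating from C_{A0} to C_A: C_Q = (0.104/0.168)·ln[(0.104+0.168·3.48)/(0.104+0.168·1.32)] = 0.6190·ln(0.6886/0.3250) = 0.4649 kmol/m³.
Then C_P = (C_{A0}−C_A) − C_Q = 2.165 − 0.4649 = 1.700 kmol/m³.
S̃_{P/Q} = C_P/C_Q = 1.700/0.4649 = 3.66.

3.66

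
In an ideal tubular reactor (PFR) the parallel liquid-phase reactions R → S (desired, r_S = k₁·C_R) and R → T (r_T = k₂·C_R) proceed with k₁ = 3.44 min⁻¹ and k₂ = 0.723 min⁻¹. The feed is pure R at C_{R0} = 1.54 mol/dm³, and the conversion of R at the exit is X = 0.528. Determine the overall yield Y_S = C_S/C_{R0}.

C_R = C_{R0}(1−X) = 0.7269 mol/dm³.
Both paths are first order in R, so the instantaneous fraction to S is constant: dC_S/d(−C_R) = k₁/(k₁+k₂) = 0.8263.
C_S = 0.8263·(C_{R0}−C_R) = 0.8263×0.8131 = 0.672 mol/dm³.
Y_S = C_S/C_{R0} = 0.6719/1.54 = 0.436.

0.436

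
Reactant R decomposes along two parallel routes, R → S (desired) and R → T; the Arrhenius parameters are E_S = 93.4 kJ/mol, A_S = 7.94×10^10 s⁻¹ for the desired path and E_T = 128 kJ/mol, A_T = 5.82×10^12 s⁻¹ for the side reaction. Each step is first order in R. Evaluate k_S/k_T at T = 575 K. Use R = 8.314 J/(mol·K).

k_S/k_T = (A_S/A_T)·exp[−(E_S−E_T)/(RT)] = (A_S/A_T)·exp[(E_T−E_S)/(RT)].
(E_T−E_S)/(RT) = (128−93.4)×10³/(8.314×575) = 34600/4781 = 7.238.
k_S/k_T = (7.94×10^10/5.82×10^12)·exp(7.238) = 0.01364 × 1391 = 19.0.

19.0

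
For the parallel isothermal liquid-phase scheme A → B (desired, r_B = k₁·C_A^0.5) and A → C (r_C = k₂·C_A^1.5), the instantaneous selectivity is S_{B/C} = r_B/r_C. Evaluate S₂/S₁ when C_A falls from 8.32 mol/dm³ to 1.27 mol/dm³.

S_{B/C} = (k₁/k₂)·C_A⁻¹, so S₂/S₁ = (C_{A,2}/C_{A,1})⁻¹.
= 8.32/1.27 = 6.55.

6.55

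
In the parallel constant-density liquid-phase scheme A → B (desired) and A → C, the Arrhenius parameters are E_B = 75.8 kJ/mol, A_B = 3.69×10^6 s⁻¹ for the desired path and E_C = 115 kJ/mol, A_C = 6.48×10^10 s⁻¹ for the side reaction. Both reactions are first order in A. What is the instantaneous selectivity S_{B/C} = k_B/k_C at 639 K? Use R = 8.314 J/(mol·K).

0.0912

With equal orders, S_{B/C} = k_B/k_C = (A_B/A_C)·exp[(E_C−E_B)/(RT)].
(E_C−E_B)/(RT) = (115−75.8)×10³/(8.314×639) = 39200/5313 = 7.379.
k_B/k_C = (3.69×10^6/6.48×10^10)·exp(7.379) = 5.694×10^-5 × 1601 = 0.0912.
Since E_B < E_C, lowering the temperature improves selectivity toward B.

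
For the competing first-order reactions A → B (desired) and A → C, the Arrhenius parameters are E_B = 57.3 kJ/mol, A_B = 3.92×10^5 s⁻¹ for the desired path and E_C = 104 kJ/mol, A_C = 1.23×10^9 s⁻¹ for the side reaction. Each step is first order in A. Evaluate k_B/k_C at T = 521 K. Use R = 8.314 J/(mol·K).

With equal orders, S_{B/C} = k_B/k_C = (A_B/A_C)·exp[(E_C−E_B)/(RT)].
(E_C−E_B)/(RT) = (104−57.3)×10³/(8.314×521) = 46700/4332 = 10.78.
k_B/k_C = (3.92×10^5/1.23×10^9)·exp(10.78) = 3.187×10^-4 × 48110 = 15.3.

15.3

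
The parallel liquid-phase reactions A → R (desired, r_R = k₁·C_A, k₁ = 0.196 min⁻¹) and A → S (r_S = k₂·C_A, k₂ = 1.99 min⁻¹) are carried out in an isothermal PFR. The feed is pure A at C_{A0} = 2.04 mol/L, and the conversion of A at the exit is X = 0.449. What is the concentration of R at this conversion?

C_A = C_{A0}(1−X) = 1.124 mol/L.
Both paths are first order in A, so the instantaneous fraction to R is constant: dC_R/d(−C_A) = k₁/(k₁+k₂) = 0.08966.
C_R = 0.08966·(C_{A0}−C_A) = 0.08966×0.9160 = 0.0821 mol/L.

0.0821 mol/L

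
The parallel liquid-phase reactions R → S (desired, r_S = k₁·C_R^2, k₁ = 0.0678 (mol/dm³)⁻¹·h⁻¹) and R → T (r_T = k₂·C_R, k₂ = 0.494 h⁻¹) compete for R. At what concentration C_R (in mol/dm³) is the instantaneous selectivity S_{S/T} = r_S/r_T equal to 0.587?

S_{S/T} = (k₁/k₂)·C_R ⇒ C_R = S·k₂/k₁.
= 0.587×0.494/0.0678 = 4.28 mol/dm³.

4.28 mol/dm³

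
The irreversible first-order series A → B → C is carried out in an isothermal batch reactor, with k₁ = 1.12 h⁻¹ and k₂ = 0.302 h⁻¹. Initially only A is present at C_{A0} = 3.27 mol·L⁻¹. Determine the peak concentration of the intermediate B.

At the optimum, C_{B,max}/C_{A0} = (k₁/k₂)^[k₂/(k₂−k₁)].
= (1.12/0.302)^(0.302/(0.302−1.12)) = (3.709)^(-0.3692) = 0.6164.
C_{B,max} = 0.6164×3.27 = 2.02 mol·L⁻¹.

2.02 mol·L⁻¹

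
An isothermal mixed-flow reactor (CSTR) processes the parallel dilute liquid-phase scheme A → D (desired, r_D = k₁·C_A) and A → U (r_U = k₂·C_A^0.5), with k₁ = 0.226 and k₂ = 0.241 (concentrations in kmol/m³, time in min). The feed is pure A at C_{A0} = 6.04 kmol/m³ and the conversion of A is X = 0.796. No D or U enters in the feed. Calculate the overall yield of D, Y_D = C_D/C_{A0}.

Exit C_A = C_{A0}(1−X) = 6.04×0.204 = 1.232 kmol/m³.
Rates in a CSTR are evaluated at the outlet concentration: r_D = 0.226×1.232 = 0.2785, r_U = 0.241×1.232^0.5 = 0.2675.
Fraction of consumed A going to D: r_D/(r_D+r_U) = 0.5100.
C_D = 0.5100·C_{A0}·X = 0.5100×6.04×0.796 = 2.45 kmol/m³; Y_D = C_D/C_{A0} = 0.406.

0.406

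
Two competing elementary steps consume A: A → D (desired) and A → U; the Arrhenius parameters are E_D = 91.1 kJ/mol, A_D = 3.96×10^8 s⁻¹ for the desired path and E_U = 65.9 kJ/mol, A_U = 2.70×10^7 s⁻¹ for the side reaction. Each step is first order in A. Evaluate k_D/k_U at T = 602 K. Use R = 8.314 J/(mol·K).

0.0954

k_D/k_U = (A_D/A_U)·exp[−(E_D−E_U)/(RT)] = (A_D/A_U)·exp[(E_U−E_D)/(RT)].
(E_U−E_D)/(RT) = (65.9−91.1)×10³/(8.314×602) = -25200/5005 = -5.035.
k_D/k_U = (3.96×10^8/2.70×10^7)·exp(-5.035) = 14.67 × 0.006507 = 0.0954.
Since E_D > E_U, raising the temperature improves selectivity toward D.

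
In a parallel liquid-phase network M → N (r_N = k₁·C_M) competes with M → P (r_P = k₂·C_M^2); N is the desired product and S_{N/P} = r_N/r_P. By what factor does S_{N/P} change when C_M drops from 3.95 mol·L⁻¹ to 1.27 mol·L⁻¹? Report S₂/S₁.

S_{N/P} = (k₁/k₂)·C_M⁻¹, so S₂/S₁ = (C_{M,2}/C_{M,1})⁻¹.
= 3.95/1.27 = 3.11.
Selectivity toward N rises as C_M falls — low-concentration operation is favoured.

3.11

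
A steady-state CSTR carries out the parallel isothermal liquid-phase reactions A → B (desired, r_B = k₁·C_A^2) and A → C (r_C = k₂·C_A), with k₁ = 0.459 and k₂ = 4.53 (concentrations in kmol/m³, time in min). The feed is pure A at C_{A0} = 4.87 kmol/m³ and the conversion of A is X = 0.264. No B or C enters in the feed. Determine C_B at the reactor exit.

Exit C_A = C_{A0}(1−X) = 4.87×0.736 = 3.584 kmol/m³.
In a CSTR the entire volume is at exit conditions, so r_B = 0.459×3.584^2 = 5.897 and r_C = 4.53×3.584 = 16.24.
Fraction of consumed A going to B: r_B/(r_B+r_C) = 0.2664.
C_B = 0.2664·C_{A0}·X = 0.2664×4.87×0.264 = 0.343 kmol/m³.

0.343 kmol/m³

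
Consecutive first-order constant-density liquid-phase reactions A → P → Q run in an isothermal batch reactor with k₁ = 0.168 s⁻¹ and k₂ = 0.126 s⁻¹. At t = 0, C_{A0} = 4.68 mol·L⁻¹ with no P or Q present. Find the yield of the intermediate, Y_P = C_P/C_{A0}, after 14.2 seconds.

The intermediate concentration in a first-order A→B→C sequence is C_P = k₁C_{A0}(e^(−k₁t) − e^(−k₂t))/(k₂−k₁).
e^(−k₁t) = e^(−0.168×14.2) = e^(−2.386) = 0.09203; e^(−k₂t) = e^(−1.789) = 0.1671.
C_P = 0.168×4.68/(0.126−0.168) × (0.09203−0.1671) = (-18.72)×(-0.07506) = 1.405 mol·L⁻¹.
Y_P = C_P/C_{A0} = 1.405/4.68 = 0.300.

0.300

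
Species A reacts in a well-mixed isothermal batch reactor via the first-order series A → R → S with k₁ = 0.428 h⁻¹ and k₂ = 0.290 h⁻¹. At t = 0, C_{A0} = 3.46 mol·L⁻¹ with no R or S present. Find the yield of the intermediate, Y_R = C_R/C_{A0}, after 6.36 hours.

0.287

For first-order series with pure A initially, C_R(t) = k₁C_{A0}/(k₂−k₁)·(e^(−k₁t) − e^(−k₂t)).
e^(−k₁t) = e^(−0.428×6.36) = e^(−2.722) = 0.06574; e^(−k₂t) = e^(−1.844) = 0.1581.
C_R = 0.428×3.46/(0.290−0.428) × (0.06574−0.1581) = (-10.73)×(-0.09238) = 0.9914 mol·L⁻¹.
Y_R = C_R/C_{A0} = 0.9914/3.46 = 0.287.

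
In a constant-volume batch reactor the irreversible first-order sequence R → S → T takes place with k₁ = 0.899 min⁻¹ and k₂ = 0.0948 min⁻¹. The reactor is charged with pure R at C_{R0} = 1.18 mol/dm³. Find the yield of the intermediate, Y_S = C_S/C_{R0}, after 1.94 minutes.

0.735

For first-order series with pure R initially, C_S(t) = k₁C_{R0}/(k₂−k₁)·(e^(−k₁t) − e^(−k₂t)).
e^(−k₁t) = e^(−0.899×1.94) = e^(−1.744) = 0.1748; e^(−k₂t) = e^(−0.1839) = 0.8320.
C_S = 0.899×1.18/(0.0948−0.899) × (0.1748−0.8320) = (-1.319)×(-0.6572) = 0.8669 mol/dm³.
Y_S = C_S/C_{R0} = 0.8669/1.18 = 0.735.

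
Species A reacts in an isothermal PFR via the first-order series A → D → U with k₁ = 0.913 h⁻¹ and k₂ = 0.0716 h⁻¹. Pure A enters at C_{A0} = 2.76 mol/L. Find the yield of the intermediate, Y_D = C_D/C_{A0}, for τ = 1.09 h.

0.603

Solving the coupled first-order balances gives C_D(τ) = [k₁/(k₂−k₁)]·C_{A0}·(e^(−k₁τ) − e^(−k₂τ)).
e^(−k₁τ) = e^(−0.913×1.09) = e^(−0.9952) = 0.3697; e^(−k₂τ) = e^(−0.07804) = 0.9249.
C_D = 0.913×2.76/(0.0716−0.913) × (0.3697−0.9249) = (-2.995)×(-0.5553) = 1.663 mol/L.
Y_D = C_D/C_{A0} = 1.663/2.76 = 0.603.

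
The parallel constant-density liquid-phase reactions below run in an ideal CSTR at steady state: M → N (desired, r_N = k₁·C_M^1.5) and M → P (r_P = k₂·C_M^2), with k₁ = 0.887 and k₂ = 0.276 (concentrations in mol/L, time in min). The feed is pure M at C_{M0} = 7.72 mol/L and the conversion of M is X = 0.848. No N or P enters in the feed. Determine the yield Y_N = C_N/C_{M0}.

Exit C_M = C_{M0}(1−X) = 7.72×0.152 = 1.173 mol/L.
Rates in a CSTR are evaluated at the outlet concentration: r_N = 0.887×1.173^1.5 = 1.127, r_P = 0.276×1.173^2 = 0.3800.
Fraction of consumed M going to N: r_N/(r_N+r_P) = 0.7479.
C_N = 0.7479·C_{M0}·X = 0.7479×7.72×0.848 = 4.90 mol/L; Y_N = C_N/C_{M0} = 0.634.

0.634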